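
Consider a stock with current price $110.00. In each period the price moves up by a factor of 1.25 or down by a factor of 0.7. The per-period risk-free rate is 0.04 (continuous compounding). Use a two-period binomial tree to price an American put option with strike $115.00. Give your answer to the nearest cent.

Risk-neutral probability p = (e^0.04 − 0.7)/(1.25 − 0.7) = 0.3408/0.5500 = 0.6197
Terminal stock prices: S_uu = 171.9, S_ud = 96.25, S_dd = 53.9
Terminal payoffs (K − S): max(-56.88, 0) = 0, max(18.75, 0) = 18.75, max(61.1, 0) = 61.1
Node u (S = 137.5): continuation = e^(−0.04)·[0.6197·0.0000 + 0.3803·18.7500] = 6.8518; exercise value = 0.0000 ≤ continuation, so V_u = 6.8518
Node d (S = 77): continuation = e^(−0.04)·[0.6197·18.7500 + 0.3803·61.1000] = 33.4908; exercise value = 38.0000 > continuation, so V_d = 38.0000 (exercise)
Node 0 (S = 110): continuation = e^(−0.04)·[0.6197·6.8518 + 0.3803·38.0000] = 17.9657; exercise value = 5.0000 ≤ continuation, so V_0 = 17.9657

$17.97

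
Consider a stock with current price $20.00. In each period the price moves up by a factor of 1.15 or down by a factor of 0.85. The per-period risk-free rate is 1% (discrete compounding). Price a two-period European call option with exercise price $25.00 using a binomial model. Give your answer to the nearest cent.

$0.40

Risk-neutral probability p = (1 + 0.01 − 0.85)/(1.15 − 0.85) = 0.1600/0.3000 = 0.5333
Terminal stock prices: S_uu = 26.45, S_ud = 19.55, S_dd = 14.45
Terminal payoffs (S − K): max(1.45, 0) = 1.45, max(-5.45, 0) = 0, max(-10.55, 0) = 0
Node u (S = 23): V_u = 1/1.01·[0.5333·1.4500 + 0.4667·0.0000] = 0.7657
Node d (S = 17): V_d = 1/1.01·[0.5333·0.0000 + 0.4667·0.0000] = 0.0000
Node 0 (S = 20): V_0 = 1/1.01·[0.5333·0.7657 + 0.4667·0.0000] = 0.4043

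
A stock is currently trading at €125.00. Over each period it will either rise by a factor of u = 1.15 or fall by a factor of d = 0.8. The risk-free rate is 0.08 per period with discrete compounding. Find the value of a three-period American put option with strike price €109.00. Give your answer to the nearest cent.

€2.10

Risk-neutral probability p = (1 + 0.08 − 0.8)/(1.15 − 0.8) = 0.2800/0.3500 = 0.8000
Terminal stock prices: S_uuu = 190.1, S_uud = 132.2, S_udd = 92, S_ddd = 64
Terminal payoffs (K − S): max(-81.11, 0) = 0, max(-23.25, 0) = 0, max(17, 0) = 17, max(45, 0) = 45
Node uu (S = 165.3): continuation = 1/1.08·[0.8000·0.0000 + 0.2000·0.0000] = 0.0000; exercise value = 0.0000 ≤ continuation, so V_uu = 0.0000
Node ud (S = 115): continuation = 1/1.08·[0.8000·0.0000 + 0.2000·17.0000] = 3.1481; exercise value = 0.0000 ≤ continuation, so V_ud = 3.1481
Node dd (S = 80): continuation = 1/1.08·[0.8000·17.0000 + 0.2000·45.0000] = 20.9259; exercise value = 29.0000 > continuation, so V_dd = 29.0000 (exercise)
Node u (S = 143.8): continuation = 1/1.08·[0.8000·0.0000 + 0.2000·3.1481] = 0.5830; exercise value = 0.0000 ≤ continuation, so V_u = 0.5830
Node d (S = 100): continuation = 1/1.08·[0.8000·3.1481 + 0.2000·29.0000] = 7.7023; exercise value = 9.0000 > continuation, so V_d = 9.0000 (exercise)
Node 0 (S = 125): continuation = 1/1.08·[0.8000·0.5830 + 0.2000·9.0000] = 2.0985; exercise value = 0.0000 ≤ continuation, so V_0 = 2.0985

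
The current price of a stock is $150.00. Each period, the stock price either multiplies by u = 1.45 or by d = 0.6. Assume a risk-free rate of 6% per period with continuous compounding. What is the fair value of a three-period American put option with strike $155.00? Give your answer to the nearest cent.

$35.21

Risk-neutral probability p = (e^0.06 − 0.6)/(1.45 − 0.6) = 0.4618/0.8500 = 0.5433
Terminal stock prices: S_uuu = 457.3, S_uud = 189.2, S_udd = 78.3, S_ddd = 32.4
Terminal payoffs (K − S): max(-302.3, 0) = 0, max(-34.22, 0) = 0, max(76.7, 0) = 76.7, max(122.6, 0) = 122.6
Node uu (S = 315.4): continuation = e^(−0.06)·[0.5433·0.0000 + 0.4567·0.0000] = 0.0000; exercise value = 0.0000 ≤ continuation, so V_uu = 0.0000
Node ud (S = 130.5): continuation = e^(−0.06)·[0.5433·0.0000 + 0.4567·76.7000] = 32.9863; exercise value = 24.5000 ≤ continuation, so V_ud = 32.9863
Node dd (S = 54): continuation = e^(−0.06)·[0.5433·76.7000 + 0.4567·122.6000] = 91.9735; exercise value = 101.0000 > continuation, so V_dd = 101.0000 (exercise)
Node u (S = 217.5): continuation = e^(−0.06)·[0.5433·0.0000 + 0.4567·32.9863] = 14.1864; exercise value = 0.0000 ≤ continuation, so V_u = 14.1864
Node d (S = 90): continuation = e^(−0.06)·[0.5433·32.9863 + 0.4567·101.0000] = 60.3159; exercise value = 65.0000 > continuation, so V_d = 65.0000 (exercise)
Node 0 (S = 150): continuation = e^(−0.06)·[0.5433·14.1864 + 0.4567·65.0000] = 35.2136; exercise value = 5.0000 ≤ continuation, so V_0 = 35.2136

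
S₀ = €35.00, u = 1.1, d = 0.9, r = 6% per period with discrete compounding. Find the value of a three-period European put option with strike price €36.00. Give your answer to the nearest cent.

€0.46

Risk-neutral probability p = (1 + 0.06 − 0.9)/(1.1 − 0.9) = 0.1600/0.2000 = 0.8000
Terminal stock prices: S_uuu = 46.59, S_uud = 38.12, S_udd = 31.19, S_ddd = 25.52
Terminal payoffs (K − S): max(-10.59, 0) = 0, max(-2.115, 0) = 0, max(4.815, 0) = 4.815, max(10.48, 0) = 10.48
Node uu (S = 42.35): V_uu = 1/1.06·[0.8000·0.0000 + 0.2000·0.0000] = 0.0000
Node ud (S = 34.65): V_ud = 1/1.06·[0.8000·0.0000 + 0.2000·4.8150] = 0.9085
Node dd (S = 28.35): V_dd = 1/1.06·[0.8000·4.8150 + 0.2000·10.4850] = 5.6123
Node u (S = 38.5): V_u = 1/1.06·[0.8000·0.0000 + 0.2000·0.9085] = 0.1714
Node d (S = 31.5): V_d = 1/1.06·[0.8000·0.9085 + 0.2000·5.6123] = 1.7446
Node 0 (S = 35): V_0 = 1/1.06·[0.8000·0.1714 + 0.2000·1.7446] = 0.4585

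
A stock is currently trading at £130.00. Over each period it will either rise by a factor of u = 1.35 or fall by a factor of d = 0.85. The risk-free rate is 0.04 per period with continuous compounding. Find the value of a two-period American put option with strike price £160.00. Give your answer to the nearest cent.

Risk-neutral probability p = (e^0.04 − 0.85)/(1.35 − 0.85) = 0.1908/0.5000 = 0.3816
Terminal stock prices: S_uu = 236.9, S_ud = 149.2, S_dd = 93.92
Terminal payoffs (K − S): max(-76.93, 0) = 0, max(10.83, 0) = 10.83, max(66.08, 0) = 66.08
Node u (S = 175.5): continuation = e^(−0.04)·[0.3816·0.0000 + 0.6184·10.8250] = 6.4315; exercise value = 0.0000 ≤ continuation, so V_u = 6.4315
Node d (S = 110.5): continuation = e^(−0.04)·[0.3816·10.8250 + 0.6184·66.0750] = 43.2263; exercise value = 49.5000 > continuation, so V_d = 49.5000 (exercise)
Node 0 (S = 130): continuation = e^(−0.04)·[0.3816·6.4315 + 0.6184·49.5000] = 31.7677; exercise value = 30.0000 ≤ continuation, so V_0 = 31.7677

£31.77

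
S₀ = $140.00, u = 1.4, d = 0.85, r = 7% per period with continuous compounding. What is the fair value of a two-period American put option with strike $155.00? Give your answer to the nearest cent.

Risk-neutral probability p = (e^0.07 − 0.85)/(1.4 − 0.85) = 0.2225/0.5500 = 0.4046
Terminal stock prices: S_uu = 274.4, S_ud = 166.6, S_dd = 101.1
Terminal payoffs (K − S): max(-119.4, 0) = 0, max(-11.6, 0) = 0, max(53.85, 0) = 53.85
Node u (S = 196): continuation = e^(−0.07)·[0.4046·0.0000 + 0.5954·0.0000] = 0.0000; exercise value = 0.0000 ≤ continuation, so V_u = 0.0000
Node d (S = 119): continuation = e^(−0.07)·[0.4046·0.0000 + 0.5954·53.8500] = 29.8967; exercise value = 36.0000 > continuation, so V_d = 36.0000 (exercise)
Node 0 (S = 140): continuation = e^(−0.07)·[0.4046·0.0000 + 0.5954·36.0000] = 19.9866; exercise value = 15.0000 ≤ continuation, so V_0 = 19.9866

$19.99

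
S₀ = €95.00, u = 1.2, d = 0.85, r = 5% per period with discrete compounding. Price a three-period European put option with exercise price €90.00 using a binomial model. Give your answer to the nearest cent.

€4.23

Risk-neutral probability p = (1 + 0.05 − 0.85)/(1.2 − 0.85) = 0.2000/0.3500 = 0.5714
Terminal stock prices: S_uuu = 164.2, S_uud = 116.3, S_udd = 82.36, S_ddd = 58.34
Terminal payoffs (K − S): max(-74.16, 0) = 0, max(-26.28, 0) = 0, max(7.635, 0) = 7.635, max(31.66, 0) = 31.66
Node uu (S = 136.8): V_uu = 1/1.05·[0.5714·0.0000 + 0.4286·0.0000] = 0.0000
Node ud (S = 96.9): V_ud = 1/1.05·[0.5714·0.0000 + 0.4286·7.6350] = 3.1163
Node dd (S = 68.64): V_dd = 1/1.05·[0.5714·7.6350 + 0.4286·31.6581] = 17.0768
Node u (S = 114): V_u = 1/1.05·[0.5714·0.0000 + 0.4286·3.1163] = 1.2720
Node d (S = 80.75): V_d = 1/1.05·[0.5714·3.1163 + 0.4286·17.0768] = 8.6661
Node 0 (S = 95): V_0 = 1/1.05·[0.5714·1.2720 + 0.4286·8.6661] = 4.2294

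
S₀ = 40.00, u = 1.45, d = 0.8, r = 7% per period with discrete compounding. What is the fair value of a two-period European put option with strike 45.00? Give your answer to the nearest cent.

Risk-neutral probability p = (1 + 0.07 − 0.8)/(1.45 − 0.8) = 0.2700/0.6500 = 0.4154
Terminal stock prices: S_uu = 84.1, S_ud = 46.4, S_dd = 25.6
Terminal payoffs (K − S): max(-39.1, 0) = 0, max(-1.4, 0) = 0, max(19.4, 0) = 19.4
Node u (S = 58): V_u = 1/1.07·[0.4154·0.0000 + 0.5846·0.0000] = 0.0000
Node d (S = 32): V_d = 1/1.07·[0.4154·0.0000 + 0.5846·19.4000] = 10.5996
Node 0 (S = 40): V_0 = 1/1.07·[0.4154·0.0000 + 0.5846·10.5996] = 5.7913

5.79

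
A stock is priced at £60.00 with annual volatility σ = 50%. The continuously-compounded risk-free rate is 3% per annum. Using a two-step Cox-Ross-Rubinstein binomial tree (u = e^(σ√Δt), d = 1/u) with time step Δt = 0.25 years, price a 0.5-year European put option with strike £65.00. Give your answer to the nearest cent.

£10.88

CRR parameters: u = e^(σ√Δt) = e^(0.5·√0.25) = 1.2840, d = 1/u = 0.7788
Per-period rate: rΔt = 0.03·0.25 = 0.0075, so R = e^0.0075 = 1.0075
Risk-neutral probability p = (e^0.0075 − 0.7788)/(1.2840 − 0.7788) = 0.2287/0.5052 = 0.4527
Terminal stock prices: S_uu = 98.92, S_ud = 60, S_dd = 36.39
Terminal payoffs (K − S): max(-33.92, 0) = 0, max(5, 0) = 5, max(28.61, 0) = 28.61
Node u (S = 77.04): V_u = e^(−0.0075)·[0.4527·0.0000 + 0.5473·5.0000] = 2.7159
Node d (S = 46.73): V_d = e^(−0.0075)·[0.4527·5.0000 + 0.5473·28.6082] = 17.7863
Node 0 (S = 60): V_0 = e^(−0.0075)·[0.4527·2.7159 + 0.5473·17.7863] = 10.8816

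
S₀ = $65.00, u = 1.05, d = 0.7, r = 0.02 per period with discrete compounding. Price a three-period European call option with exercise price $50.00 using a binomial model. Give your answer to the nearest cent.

$18.21

Risk-neutral probability p = (1 + 0.02 − 0.7)/(1.05 − 0.7) = 0.3200/0.3500 = 0.9143
Terminal stock prices: S_uuu = 75.25, S_uud = 50.16, S_udd = 33.44, S_ddd = 22.29
Terminal payoffs (S − K): max(25.25, 0) = 25.25, max(0.1638, 0) = 0.1638, max(-16.56, 0) = 0, max(-27.71, 0) = 0
Node uu (S = 71.66): V_uu = 1/1.02·[0.9143·25.2456 + 0.0857·0.1638] = 22.6429
Node ud (S = 47.77): V_ud = 1/1.02·[0.9143·0.1638 + 0.0857·0.0000] = 0.1468
Node dd (S = 31.85): V_dd = 1/1.02·[0.9143·0.0000 + 0.0857·0.0000] = 0.0000
Node u (S = 68.25): V_u = 1/1.02·[0.9143·22.6429 + 0.0857·0.1468] = 20.3085
Node d (S = 45.5): V_d = 1/1.02·[0.9143·0.1468 + 0.0857·0.0000] = 0.1316
Node 0 (S = 65): V_0 = 1/1.02·[0.9143·20.3085 + 0.0857·0.1316] = 18.2147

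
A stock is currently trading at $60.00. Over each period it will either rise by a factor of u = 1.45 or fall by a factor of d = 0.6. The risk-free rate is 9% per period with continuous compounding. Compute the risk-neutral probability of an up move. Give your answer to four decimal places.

Risk-neutral probability p = (e^0.09 − 0.6)/(1.45 − 0.6) = 0.4942/0.8500 = 0.5814

p = 0.5814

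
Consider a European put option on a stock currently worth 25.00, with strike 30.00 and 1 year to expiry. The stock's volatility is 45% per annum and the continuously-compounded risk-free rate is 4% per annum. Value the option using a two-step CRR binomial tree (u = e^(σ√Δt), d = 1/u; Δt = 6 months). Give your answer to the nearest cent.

7.21

CRR parameters: u = e^(σ√Δt) = e^(0.45·√0.5) = 1.3746, d = 1/u = 0.7275
Per-period rate: rΔt = 0.04·0.5 = 0.02, so R = e^0.02 = 1.0202
Risk-neutral probability p = (e^0.02 − 0.7275)/(1.3746 − 0.7275) = 0.2927/0.6472 = 0.4523
Terminal stock prices: S_uu = 47.24, S_ud = 25, S_dd = 13.23
Terminal payoffs (K − S): max(-17.24, 0) = 0, max(5, 0) = 5, max(16.77, 0) = 16.77
Node u (S = 34.37): V_u = e^(−0.02)·[0.4523·0.0000 + 0.5477·5.0000] = 2.6841
Node d (S = 18.19): V_d = e^(−0.02)·[0.4523·5.0000 + 0.5477·16.7701] = 11.2195
Node 0 (S = 25): V_0 = e^(−0.02)·[0.4523·2.6841 + 0.5477·11.2195] = 7.2130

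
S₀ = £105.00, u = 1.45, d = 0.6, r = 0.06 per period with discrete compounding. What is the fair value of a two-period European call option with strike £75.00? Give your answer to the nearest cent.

£45.22

Risk-neutral probability p = (1 + 0.06 − 0.6)/(1.45 − 0.6) = 0.4600/0.8500 = 0.5412
Terminal stock prices: S_uu = 220.8, S_ud = 91.35, S_dd = 37.8
Terminal payoffs (S − K): max(145.8, 0) = 145.8, max(16.35, 0) = 16.35, max(-37.2, 0) = 0
Node u (S = 152.2): V_u = 1/1.06·[0.5412·145.7625 + 0.4588·16.3500] = 81.4953
Node d (S = 63): V_d = 1/1.06·[0.5412·16.3500 + 0.4588·0.0000] = 8.3474
Node 0 (S = 105): V_0 = 1/1.06·[0.5412·81.4953 + 0.4588·8.3474] = 45.2201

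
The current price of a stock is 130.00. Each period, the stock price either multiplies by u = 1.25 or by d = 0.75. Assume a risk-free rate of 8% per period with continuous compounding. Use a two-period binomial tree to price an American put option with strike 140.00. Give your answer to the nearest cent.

Risk-neutral probability p = (e^0.08 − 0.75)/(1.25 − 0.75) = 0.3333/0.5000 = 0.6666
Terminal stock prices: S_uu = 203.1, S_ud = 121.9, S_dd = 73.12
Terminal payoffs (K − S): max(-63.12, 0) = 0, max(18.12, 0) = 18.12, max(66.88, 0) = 66.88
Node u (S = 162.5): continuation = e^(−0.08)·[0.6666·0.0000 + 0.3334·18.1250] = 5.5787; exercise value = 0.0000 ≤ continuation, so V_u = 5.5787
Node d (S = 97.5): continuation = e^(−0.08)·[0.6666·18.1250 + 0.3334·66.8750] = 31.7363; exercise value = 42.5000 > continuation, so V_d = 42.5000 (exercise)
Node 0 (S = 130): continuation = e^(−0.08)·[0.6666·5.5787 + 0.3334·42.5000] = 16.5138; exercise value = 10.0000 ≤ continuation, so V_0 = 16.5138

16.51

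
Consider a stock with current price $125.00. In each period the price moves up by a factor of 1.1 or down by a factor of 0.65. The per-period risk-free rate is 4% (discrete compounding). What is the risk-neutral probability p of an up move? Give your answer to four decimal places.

p = 0.8667

Risk-neutral probability p = (1 + 0.04 − 0.65)/(1.1 − 0.65) = 0.3900/0.4500 = 0.8667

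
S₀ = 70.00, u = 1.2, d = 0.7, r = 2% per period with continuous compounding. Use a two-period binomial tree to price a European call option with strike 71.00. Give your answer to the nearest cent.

Risk-neutral probability p = (e^0.02 − 0.7)/(1.2 − 0.7) = 0.3202/0.5000 = 0.6404
Terminal stock prices: S_uu = 100.8, S_ud = 58.8, S_dd = 34.3
Terminal payoffs (S − K): max(29.8, 0) = 29.8, max(-12.2, 0) = 0, max(-36.7, 0) = 0
Node u (S = 84): V_u = e^(−0.02)·[0.6404·29.8000 + 0.3596·0.0000] = 18.7061
Node d (S = 49): V_d = e^(−0.02)·[0.6404·0.0000 + 0.3596·0.0000] = 0.0000
Node 0 (S = 70): V_0 = e^(−0.02)·[0.6404·18.7061 + 0.3596·0.0000] = 11.7422

11.74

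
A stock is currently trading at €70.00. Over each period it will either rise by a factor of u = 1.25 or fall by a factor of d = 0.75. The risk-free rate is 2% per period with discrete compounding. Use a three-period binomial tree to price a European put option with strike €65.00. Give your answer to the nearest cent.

Risk-neutral probability p = (1 + 0.02 − 0.75)/(1.25 − 0.75) = 0.2700/0.5000 = 0.5400
Terminal stock prices: S_uuu = 136.7, S_uud = 82.03, S_udd = 49.22, S_ddd = 29.53
Terminal payoffs (K − S): max(-71.72, 0) = 0, max(-17.03, 0) = 0, max(15.78, 0) = 15.78, max(35.47, 0) = 35.47
Node uu (S = 109.4): V_uu = 1/1.02·[0.5400·0.0000 + 0.4600·0.0000] = 0.0000
Node ud (S = 65.62): V_ud = 1/1.02·[0.5400·0.0000 + 0.4600·15.7812] = 7.1170
Node dd (S = 39.38): V_dd = 1/1.02·[0.5400·15.7812 + 0.4600·35.4688] = 24.3505
Node u (S = 87.5): V_u = 1/1.02·[0.5400·0.0000 + 0.4600·7.1170] = 3.2096
Node d (S = 52.5): V_d = 1/1.02·[0.5400·7.1170 + 0.4600·24.3505] = 14.7494
Node 0 (S = 70): V_0 = 1/1.02·[0.5400·3.2096 + 0.4600·14.7494] = 8.3509

€8.35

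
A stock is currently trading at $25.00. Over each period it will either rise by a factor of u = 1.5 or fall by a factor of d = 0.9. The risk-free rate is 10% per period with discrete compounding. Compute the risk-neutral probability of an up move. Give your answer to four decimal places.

Risk-neutral probability p = (1 + 0.1 − 0.9)/(1.5 − 0.9) = 0.2000/0.6000 = 0.3333

p = 0.3333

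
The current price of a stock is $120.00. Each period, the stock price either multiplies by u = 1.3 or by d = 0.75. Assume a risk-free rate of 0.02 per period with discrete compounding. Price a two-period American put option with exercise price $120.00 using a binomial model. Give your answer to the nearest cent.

Risk-neutral probability p = (1 + 0.02 − 0.75)/(1.3 − 0.75) = 0.2700/0.5500 = 0.4909
Terminal stock prices: S_uu = 202.8, S_ud = 117, S_dd = 67.5
Terminal payoffs (K − S): max(-82.8, 0) = 0, max(3, 0) = 3, max(52.5, 0) = 52.5
Node u (S = 156): continuation = 1/1.02·[0.4909·0.0000 + 0.5091·3.0000] = 1.4973; exercise value = 0.0000 ≤ continuation, so V_u = 1.4973
Node d (S = 90): continuation = 1/1.02·[0.4909·3.0000 + 0.5091·52.5000] = 27.6471; exercise value = 30.0000 > continuation, so V_d = 30.0000 (exercise)
Node 0 (S = 120): continuation = 1/1.02·[0.4909·1.4973 + 0.5091·30.0000] = 15.6939; exercise value = 0.0000 ≤ continuation, so V_0 = 15.6939

$15.69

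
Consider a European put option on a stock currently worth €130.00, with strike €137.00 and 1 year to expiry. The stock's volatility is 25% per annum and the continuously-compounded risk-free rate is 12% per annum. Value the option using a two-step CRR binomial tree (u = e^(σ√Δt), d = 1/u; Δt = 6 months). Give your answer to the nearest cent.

CRR parameters: u = e^(σ√Δt) = e^(0.25·√0.5) = 1.1934, d = 1/u = 0.8380
Per-period rate: rΔt = 0.12·0.5 = 0.06, so R = e^0.06 = 1.0618
Risk-neutral probability p = (e^0.06 − 0.8380)/(1.1934 − 0.8380) = 0.2239/0.3554 = 0.6299
Terminal stock prices: S_uu = 185.1, S_ud = 130, S_dd = 91.28
Terminal payoffs (K − S): max(-48.14, 0) = 0, max(7, 0) = 7, max(45.72, 0) = 45.72
Node u (S = 155.1): V_u = e^(−0.06)·[0.6299·0.0000 + 0.3701·7.0000] = 2.4397
Node d (S = 108.9): V_d = e^(−0.06)·[0.6299·7.0000 + 0.3701·45.7155] = 20.0860
Node 0 (S = 130): V_0 = e^(−0.06)·[0.6299·2.4397 + 0.3701·20.0860] = 8.4480

€8.45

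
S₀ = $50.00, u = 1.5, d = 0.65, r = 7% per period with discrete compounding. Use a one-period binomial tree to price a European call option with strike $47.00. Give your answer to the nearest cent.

Risk-neutral probability p = (1 + 0.07 − 0.65)/(1.5 − 0.65) = 0.4200/0.8500 = 0.4941
Terminal stock prices: S_u = 75, S_d = 32.5
Terminal payoffs (S − K): max(28, 0) = 28, max(-14.5, 0) = 0
Node 0 (S = 50): V_0 = 1/1.07·[0.4941·28.0000 + 0.5059·0.0000] = 12.9302

$12.93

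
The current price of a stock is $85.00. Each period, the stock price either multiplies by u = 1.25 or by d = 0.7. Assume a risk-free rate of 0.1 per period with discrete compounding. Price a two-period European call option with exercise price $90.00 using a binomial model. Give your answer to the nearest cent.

$18.71

Risk-neutral probability p = (1 + 0.1 − 0.7)/(1.25 − 0.7) = 0.4000/0.5500 = 0.7273
Terminal stock prices: S_uu = 132.8, S_ud = 74.38, S_dd = 41.65
Terminal payoffs (S − K): max(42.81, 0) = 42.81, max(-15.62, 0) = 0, max(-48.35, 0) = 0
Node u (S = 106.2): V_u = 1/1.1·[0.7273·42.8125 + 0.2727·0.0000] = 28.3058
Node d (S = 59.5): V_d = 1/1.1·[0.7273·0.0000 + 0.2727·0.0000] = 0.0000
Node 0 (S = 85): V_0 = 1/1.1·[0.7273·28.3058 + 0.2727·0.0000] = 18.7146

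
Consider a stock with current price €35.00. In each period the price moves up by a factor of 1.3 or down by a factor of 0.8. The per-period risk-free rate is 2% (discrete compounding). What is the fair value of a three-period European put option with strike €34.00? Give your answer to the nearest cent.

Risk-neutral probability p = (1 + 0.02 − 0.8)/(1.3 − 0.8) = 0.2200/0.5000 = 0.4400
Terminal stock prices: S_uuu = 76.89, S_uud = 47.32, S_udd = 29.12, S_ddd = 17.92
Terminal payoffs (K − S): max(-42.89, 0) = 0, max(-13.32, 0) = 0, max(4.88, 0) = 4.88, max(16.08, 0) = 16.08
Node uu (S = 59.15): V_uu = 1/1.02·[0.4400·0.0000 + 0.5600·0.0000] = 0.0000
Node ud (S = 36.4): V_ud = 1/1.02·[0.4400·0.0000 + 0.5600·4.8800] = 2.6792
Node dd (S = 22.4): V_dd = 1/1.02·[0.4400·4.8800 + 0.5600·16.0800] = 10.9333
Node u (S = 45.5): V_u = 1/1.02·[0.4400·0.0000 + 0.5600·2.6792] = 1.4709
Node d (S = 28): V_d = 1/1.02·[0.4400·2.6792 + 0.5600·10.9333] = 7.1584
Node 0 (S = 35): V_0 = 1/1.02·[0.4400·1.4709 + 0.5600·7.1584] = 4.5646

€4.56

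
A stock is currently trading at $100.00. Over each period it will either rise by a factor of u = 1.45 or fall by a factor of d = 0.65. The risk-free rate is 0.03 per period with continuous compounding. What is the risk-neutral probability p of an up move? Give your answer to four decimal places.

p = 0.4756

Risk-neutral probability p = (e^0.03 − 0.65)/(1.45 − 0.65) = 0.3805/0.8000 = 0.4756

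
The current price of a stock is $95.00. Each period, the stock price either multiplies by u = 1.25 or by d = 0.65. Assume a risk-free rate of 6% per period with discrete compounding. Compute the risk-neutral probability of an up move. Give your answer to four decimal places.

Risk-neutral probability p = (1 + 0.06 − 0.65)/(1.25 − 0.65) = 0.4100/0.6000 = 0.6833

p = 0.6833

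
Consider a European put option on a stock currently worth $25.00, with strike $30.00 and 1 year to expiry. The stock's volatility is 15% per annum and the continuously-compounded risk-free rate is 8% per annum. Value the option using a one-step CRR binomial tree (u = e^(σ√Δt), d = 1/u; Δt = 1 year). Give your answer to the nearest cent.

$2.69

CRR parameters: u = e^(σ√Δt) = e^(0.15·√1) = 1.1618, d = 1/u = 0.8607
Per-period rate: rΔt = 0.08·1 = 0.08, so R = e^0.08 = 1.0833
Risk-neutral probability p = (e^0.08 − 0.8607)/(1.1618 − 0.8607) = 0.2226/0.3011 = 0.7392
Terminal stock prices: S_u = 29.05, S_d = 21.52
Terminal payoffs (K − S): max(0.9541, 0) = 0.9541, max(8.482, 0) = 8.482
Node 0 (S = 25): V_0 = e^(−0.08)·[0.7392·0.9541 + 0.2608·8.4823] = 2.6935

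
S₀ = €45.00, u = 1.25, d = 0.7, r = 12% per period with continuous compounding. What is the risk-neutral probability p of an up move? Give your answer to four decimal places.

p = 0.7773

Risk-neutral probability p = (e^0.12 − 0.7)/(1.25 − 0.7) = 0.4275/0.5500 = 0.7773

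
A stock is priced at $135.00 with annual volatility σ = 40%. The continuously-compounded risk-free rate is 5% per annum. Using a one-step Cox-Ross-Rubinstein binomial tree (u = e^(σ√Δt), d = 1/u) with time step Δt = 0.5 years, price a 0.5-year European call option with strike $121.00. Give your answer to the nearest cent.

CRR parameters: u = e^(σ√Δt) = e^(0.4·√0.5) = 1.3269, d = 1/u = 0.7536
Per-period rate: rΔt = 0.05·0.5 = 0.025, so R = e^0.025 = 1.0253
Risk-neutral probability p = (e^0.025 − 0.7536)/(1.3269 − 0.7536) = 0.2717/0.5733 = 0.4739
Terminal stock prices: S_u = 179.1, S_d = 101.7
Terminal payoffs (S − K): max(58.13, 0) = 58.13, max(-19.26, 0) = 0
Node 0 (S = 135): V_0 = e^(−0.025)·[0.4739·58.1310 + 0.5261·0.0000] = 26.8691

$26.87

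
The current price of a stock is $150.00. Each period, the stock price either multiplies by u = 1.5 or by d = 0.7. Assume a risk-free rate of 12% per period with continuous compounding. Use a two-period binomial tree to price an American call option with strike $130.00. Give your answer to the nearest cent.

$57.37

Risk-neutral probability p = (e^0.12 − 0.7)/(1.5 − 0.7) = 0.4275/0.8000 = 0.5344
Terminal stock prices: S_uu = 337.5, S_ud = 157.5, S_dd = 73.5
Terminal payoffs (S − K): max(207.5, 0) = 207.5, max(27.5, 0) = 27.5, max(-56.5, 0) = 0
Node u (S = 225): continuation = e^(−0.12)·[0.5344·207.5000 + 0.4656·27.5000] = 109.7003; exercise value = 95.0000 ≤ continuation, so V_u = 109.7003
Node d (S = 105): continuation = e^(−0.12)·[0.5344·27.5000 + 0.4656·0.0000] = 13.0335; exercise value = 0.0000 ≤ continuation, so V_d = 13.0335
Node 0 (S = 150): continuation = e^(−0.12)·[0.5344·109.7003 + 0.4656·13.0335] = 57.3744; exercise value = 20.0000 ≤ continuation, so V_0 = 57.3744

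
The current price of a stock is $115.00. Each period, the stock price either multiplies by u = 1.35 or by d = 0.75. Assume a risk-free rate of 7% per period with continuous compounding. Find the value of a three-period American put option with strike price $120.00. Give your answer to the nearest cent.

Risk-neutral probability p = (e^0.07 − 0.75)/(1.35 − 0.75) = 0.3225/0.6000 = 0.5375
Terminal stock prices: S_uuu = 282.9, S_uud = 157.2, S_udd = 87.33, S_ddd = 48.52
Terminal payoffs (K − S): max(-162.9, 0) = 0, max(-37.19, 0) = 0, max(32.67, 0) = 32.67, max(71.48, 0) = 71.48
Node uu (S = 209.6): continuation = e^(−0.07)·[0.5375·0.0000 + 0.4625·0.0000] = 0.0000; exercise value = 0.0000 ≤ continuation, so V_uu = 0.0000
Node ud (S = 116.4): continuation = e^(−0.07)·[0.5375·0.0000 + 0.4625·32.6719] = 14.0887; exercise value = 3.5625 ≤ continuation, so V_ud = 14.0887
Node dd (S = 64.69): continuation = e^(−0.07)·[0.5375·32.6719 + 0.4625·71.4844] = 47.1998; exercise value = 55.3125 > continuation, so V_dd = 55.3125 (exercise)
Node u (S = 155.2): continuation = e^(−0.07)·[0.5375·0.0000 + 0.4625·14.0887] = 6.0753; exercise value = 0.0000 ≤ continuation, so V_u = 6.0753
Node d (S = 86.25): continuation = e^(−0.07)·[0.5375·14.0887 + 0.4625·55.3125] = 30.9127; exercise value = 33.7500 > continuation, so V_d = 33.7500 (exercise)
Node 0 (S = 115): continuation = e^(−0.07)·[0.5375·6.0753 + 0.4625·33.7500] = 17.5985; exercise value = 5.0000 ≤ continuation, so V_0 = 17.5985

$17.60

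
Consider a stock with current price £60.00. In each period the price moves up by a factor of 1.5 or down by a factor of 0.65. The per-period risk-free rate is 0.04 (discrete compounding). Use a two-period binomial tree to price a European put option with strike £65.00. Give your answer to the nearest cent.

£13.72

Risk-neutral probability p = (1 + 0.04 − 0.65)/(1.5 − 0.65) = 0.3900/0.8500 = 0.4588
Terminal stock prices: S_uu = 135, S_ud = 58.5, S_dd = 25.35
Terminal payoffs (K − S): max(-70, 0) = 0, max(6.5, 0) = 6.5, max(39.65, 0) = 39.65
Node u (S = 90): V_u = 1/1.04·[0.4588·0.0000 + 0.5412·6.5000] = 3.3824
Node d (S = 39): V_d = 1/1.04·[0.4588·6.5000 + 0.5412·39.6500] = 23.5000
Node 0 (S = 60): V_0 = 1/1.04·[0.4588·3.3824 + 0.5412·23.5000] = 13.7207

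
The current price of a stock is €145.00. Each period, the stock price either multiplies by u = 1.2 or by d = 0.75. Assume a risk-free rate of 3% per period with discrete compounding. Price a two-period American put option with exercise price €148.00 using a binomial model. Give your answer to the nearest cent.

Risk-neutral probability p = (1 + 0.03 − 0.75)/(1.2 − 0.75) = 0.2800/0.4500 = 0.6222
Terminal stock prices: S_uu = 208.8, S_ud = 130.5, S_dd = 81.56
Terminal payoffs (K − S): max(-60.8, 0) = 0, max(17.5, 0) = 17.5, max(66.44, 0) = 66.44
Node u (S = 174): continuation = 1/1.03·[0.6222·0.0000 + 0.3778·17.5000] = 6.4186; exercise value = 0.0000 ≤ continuation, so V_u = 6.4186
Node d (S = 108.8): continuation = 1/1.03·[0.6222·17.5000 + 0.3778·66.4375] = 34.9393; exercise value = 39.2500 > continuation, so V_d = 39.2500 (exercise)
Node 0 (S = 145): continuation = 1/1.03·[0.6222·6.4186 + 0.3778·39.2500] = 18.2733; exercise value = 3.0000 ≤ continuation, so V_0 = 18.2733

€18.27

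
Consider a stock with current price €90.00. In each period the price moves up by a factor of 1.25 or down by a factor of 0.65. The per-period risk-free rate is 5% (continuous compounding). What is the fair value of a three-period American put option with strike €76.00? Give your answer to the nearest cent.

€7.37

Risk-neutral probability p = (e^0.05 − 0.65)/(1.25 − 0.65) = 0.4013/0.6000 = 0.6688
Terminal stock prices: S_uuu = 175.8, S_uud = 91.41, S_udd = 47.53, S_ddd = 24.72
Terminal payoffs (K − S): max(-99.78, 0) = 0, max(-15.41, 0) = 0, max(28.47, 0) = 28.47, max(51.28, 0) = 51.28
Node uu (S = 140.6): continuation = e^(−0.05)·[0.6688·0.0000 + 0.3312·0.0000] = 0.0000; exercise value = 0.0000 ≤ continuation, so V_uu = 0.0000
Node ud (S = 73.12): continuation = e^(−0.05)·[0.6688·0.0000 + 0.3312·28.4687] = 8.9694; exercise value = 2.8750 ≤ continuation, so V_ud = 8.9694
Node dd (S = 38.03): continuation = e^(−0.05)·[0.6688·28.4687 + 0.3312·51.2837] = 34.2684; exercise value = 37.9750 > continuation, so V_dd = 37.9750 (exercise)
Node u (S = 112.5): continuation = e^(−0.05)·[0.6688·0.0000 + 0.3312·8.9694] = 2.8259; exercise value = 0.0000 ≤ continuation, so V_u = 2.8259
Node d (S = 58.5): continuation = e^(−0.05)·[0.6688·8.9694 + 0.3312·37.9750] = 17.6705; exercise value = 17.5000 ≤ continuation, so V_d = 17.6705
Node 0 (S = 90): continuation = e^(−0.05)·[0.6688·2.8259 + 0.3312·17.6705] = 7.3650; exercise value = 0.0000 ≤ continuation, so V_0 = 7.3650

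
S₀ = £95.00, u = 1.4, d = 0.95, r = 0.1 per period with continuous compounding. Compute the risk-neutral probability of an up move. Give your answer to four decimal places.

Risk-neutral probability p = (e^0.1 − 0.95)/(1.4 − 0.95) = 0.1552/0.4500 = 0.3448

p = 0.3448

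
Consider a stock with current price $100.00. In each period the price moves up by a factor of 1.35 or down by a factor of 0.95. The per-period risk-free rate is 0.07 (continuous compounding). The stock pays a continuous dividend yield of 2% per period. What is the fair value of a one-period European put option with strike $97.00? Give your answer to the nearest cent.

Per-period risk-free factor R = e^0.07 = 1.0725; dividend-adjusted growth = e^(0.07−0.02) = 1.0513.
Risk-neutral probability p = (1.0513 − 0.95)/(1.35 − 0.95) = 0.1013/0.4000 = 0.2532
Terminal stock prices: S_u = 135, S_d = 95
Terminal payoffs (K − S): max(-38, 0) = 0, max(2, 0) = 2
Node 0 (S = 100): V_0 = e^(−0.07)·[0.2532·0.0000 + 0.7468·2.0000] = 1.3927

$1.39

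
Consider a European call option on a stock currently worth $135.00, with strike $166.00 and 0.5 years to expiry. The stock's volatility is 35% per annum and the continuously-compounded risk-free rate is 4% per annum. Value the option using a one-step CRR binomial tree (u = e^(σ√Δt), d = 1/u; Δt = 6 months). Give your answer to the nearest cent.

CRR parameters: u = e^(σ√Δt) = e^(0.35·√0.5) = 1.2808, d = 1/u = 0.7808
Per-period rate: rΔt = 0.04·0.5 = 0.02, so R = e^0.02 = 1.0202
Risk-neutral probability p = (e^0.02 − 0.7808)/(1.2808 − 0.7808) = 0.2394/0.5000 = 0.4788
Terminal stock prices: S_u = 172.9, S_d = 105.4
Terminal payoffs (S − K): max(6.908, 0) = 6.908, max(-60.6, 0) = 0
Node 0 (S = 135): V_0 = e^(−0.02)·[0.4788·6.9084 + 0.5212·0.0000] = 3.2425

$3.24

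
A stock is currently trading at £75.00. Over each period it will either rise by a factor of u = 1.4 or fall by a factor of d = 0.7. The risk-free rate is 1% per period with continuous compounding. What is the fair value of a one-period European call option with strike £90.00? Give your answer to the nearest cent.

Risk-neutral probability p = (e^0.01 − 0.7)/(1.4 − 0.7) = 0.3101/0.7000 = 0.4429
Terminal stock prices: S_u = 105, S_d = 52.5
Terminal payoffs (S − K): max(15, 0) = 15, max(-37.5, 0) = 0
Node 0 (S = 75): V_0 = e^(−0.01)·[0.4429·15.0000 + 0.5571·0.0000] = 6.5778

£6.58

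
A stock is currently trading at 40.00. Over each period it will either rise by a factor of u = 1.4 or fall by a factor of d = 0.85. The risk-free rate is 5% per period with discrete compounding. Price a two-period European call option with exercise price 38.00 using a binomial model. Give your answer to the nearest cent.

Risk-neutral probability p = (1 + 0.05 − 0.85)/(1.4 − 0.85) = 0.2000/0.5500 = 0.3636
Terminal stock prices: S_uu = 78.4, S_ud = 47.6, S_dd = 28.9
Terminal payoffs (S − K): max(40.4, 0) = 40.4, max(9.6, 0) = 9.6, max(-9.1, 0) = 0
Node u (S = 56): V_u = 1/1.05·[0.3636·40.4000 + 0.6364·9.6000] = 19.8095
Node d (S = 34): V_d = 1/1.05·[0.3636·9.6000 + 0.6364·0.0000] = 3.3247
Node 0 (S = 40): V_0 = 1/1.05·[0.3636·19.8095 + 0.6364·3.3247] = 8.8754

8.88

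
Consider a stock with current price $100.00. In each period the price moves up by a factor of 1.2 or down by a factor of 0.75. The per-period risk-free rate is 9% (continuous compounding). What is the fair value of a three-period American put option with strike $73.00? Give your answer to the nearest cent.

$1.13

Risk-neutral probability p = (e^0.09 − 0.75)/(1.2 − 0.75) = 0.3442/0.4500 = 0.7648
Terminal stock prices: S_uuu = 172.8, S_uud = 108, S_udd = 67.5, S_ddd = 42.19
Terminal payoffs (K − S): max(-99.8, 0) = 0, max(-35, 0) = 0, max(5.5, 0) = 5.5, max(30.81, 0) = 30.81
Node uu (S = 144): continuation = e^(−0.09)·[0.7648·0.0000 + 0.2352·0.0000] = 0.0000; exercise value = 0.0000 ≤ continuation, so V_uu = 0.0000
Node ud (S = 90): continuation = e^(−0.09)·[0.7648·0.0000 + 0.2352·5.5000] = 1.1821; exercise value = 0.0000 ≤ continuation, so V_ud = 1.1821
Node dd (S = 56.25): continuation = e^(−0.09)·[0.7648·5.5000 + 0.2352·30.8125] = 10.4670; exercise value = 16.7500 > continuation, so V_dd = 16.7500 (exercise)
Node u (S = 120): continuation = e^(−0.09)·[0.7648·0.0000 + 0.2352·1.1821] = 0.2541; exercise value = 0.0000 ≤ continuation, so V_u = 0.2541
Node d (S = 75): continuation = e^(−0.09)·[0.7648·1.1821 + 0.2352·16.7500] = 4.4263; exercise value = 0.0000 ≤ continuation, so V_d = 4.4263
Node 0 (S = 100): continuation = e^(−0.09)·[0.7648·0.2541 + 0.2352·4.4263] = 1.1289; exercise value = 0.0000 ≤ continuation, so V_0 = 1.1289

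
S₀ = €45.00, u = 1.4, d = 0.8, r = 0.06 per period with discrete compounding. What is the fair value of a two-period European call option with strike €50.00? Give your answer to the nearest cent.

Risk-neutral probability p = (1 + 0.06 − 0.8)/(1.4 − 0.8) = 0.2600/0.6000 = 0.4333
Terminal stock prices: S_uu = 88.2, S_ud = 50.4, S_dd = 28.8
Terminal payoffs (S − K): max(38.2, 0) = 38.2, max(0.4, 0) = 0.4, max(-21.2, 0) = 0
Node u (S = 63): V_u = 1/1.06·[0.4333·38.2000 + 0.5667·0.4000] = 15.8302
Node d (S = 36): V_d = 1/1.06·[0.4333·0.4000 + 0.5667·0.0000] = 0.1635
Node 0 (S = 45): V_0 = 1/1.06·[0.4333·15.8302 + 0.5667·0.1635] = 6.5589

€6.56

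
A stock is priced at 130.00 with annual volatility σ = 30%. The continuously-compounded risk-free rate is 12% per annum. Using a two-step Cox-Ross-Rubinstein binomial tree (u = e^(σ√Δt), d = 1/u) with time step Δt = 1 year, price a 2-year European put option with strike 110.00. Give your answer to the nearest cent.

CRR parameters: u = e^(σ√Δt) = e^(0.3·√1) = 1.3499, d = 1/u = 0.7408
Per-period rate: rΔt = 0.12·1 = 0.12, so R = e^0.12 = 1.1275
Risk-neutral probability p = (e^0.12 − 0.7408)/(1.3499 − 0.7408) = 0.3867/0.6090 = 0.6349
Terminal stock prices: S_uu = 236.9, S_ud = 130, S_dd = 71.35
Terminal payoffs (K − S): max(-126.9, 0) = 0, max(-20, 0) = 0, max(38.65, 0) = 38.65
Node u (S = 175.5): V_u = e^(−0.12)·[0.6349·0.0000 + 0.3651·0.0000] = 0.0000
Node d (S = 96.31): V_d = e^(−0.12)·[0.6349·0.0000 + 0.3651·38.6545] = 12.5170
Node 0 (S = 130): V_0 = e^(−0.12)·[0.6349·0.0000 + 0.3651·12.5170] = 4.0532

4.05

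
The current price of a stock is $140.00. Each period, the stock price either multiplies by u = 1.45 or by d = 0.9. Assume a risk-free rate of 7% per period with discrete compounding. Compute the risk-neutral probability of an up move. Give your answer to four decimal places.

p = 0.3091

Risk-neutral probability p = (1 + 0.07 − 0.9)/(1.45 − 0.9) = 0.1700/0.5500 = 0.3091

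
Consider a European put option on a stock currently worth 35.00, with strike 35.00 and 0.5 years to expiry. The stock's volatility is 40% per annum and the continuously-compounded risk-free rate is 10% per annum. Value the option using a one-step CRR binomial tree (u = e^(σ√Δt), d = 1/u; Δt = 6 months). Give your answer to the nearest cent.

3.94

CRR parameters: u = e^(σ√Δt) = e^(0.4·√0.5) = 1.3269, d = 1/u = 0.7536
Per-period rate: rΔt = 0.1·0.5 = 0.05, so R = e^0.05 = 1.0513
Risk-neutral probability p = (e^0.05 − 0.7536)/(1.3269 − 0.7536) = 0.2976/0.5733 = 0.5192
Terminal stock prices: S_u = 46.44, S_d = 26.38
Terminal payoffs (K − S): max(-11.44, 0) = 0, max(8.623, 0) = 8.623
Node 0 (S = 35): V_0 = e^(−0.05)·[0.5192·0.0000 + 0.4808·8.6227] = 3.9436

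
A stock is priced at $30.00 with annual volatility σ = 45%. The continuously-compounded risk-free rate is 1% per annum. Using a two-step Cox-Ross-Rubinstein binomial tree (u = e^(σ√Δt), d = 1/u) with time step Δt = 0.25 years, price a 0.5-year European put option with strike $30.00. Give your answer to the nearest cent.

$3.28

CRR parameters: u = e^(σ√Δt) = e^(0.45·√0.25) = 1.2523, d = 1/u = 0.7985
Per-period rate: rΔt = 0.01·0.25 = 0.0025, so R = e^0.0025 = 1.0025
Risk-neutral probability p = (e^0.0025 − 0.7985)/(1.2523 − 0.7985) = 0.2040/0.4538 = 0.4495
Terminal stock prices: S_uu = 47.05, S_ud = 30, S_dd = 19.13
Terminal payoffs (K − S): max(-17.05, 0) = 0, max(0, 0) = 0, max(10.87, 0) = 10.87
Node u (S = 37.57): V_u = e^(−0.0025)·[0.4495·0.0000 + 0.5505·0.0000] = 0.0000
Node d (S = 23.96): V_d = e^(−0.0025)·[0.4495·0.0000 + 0.5505·10.8712] = 5.9696
Node 0 (S = 30): V_0 = e^(−0.0025)·[0.4495·0.0000 + 0.5505·5.9696] = 3.2781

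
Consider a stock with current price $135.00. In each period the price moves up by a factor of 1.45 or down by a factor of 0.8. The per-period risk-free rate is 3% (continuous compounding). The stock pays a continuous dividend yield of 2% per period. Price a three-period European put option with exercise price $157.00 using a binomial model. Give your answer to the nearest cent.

$37.78

Per-period risk-free factor R = e^0.03 = 1.0305; dividend-adjusted growth = e^(0.03−0.02) = 1.0101.
Risk-neutral probability p = (1.0101 − 0.8)/(1.45 − 0.8) = 0.2101/0.6500 = 0.3232
Terminal stock prices: S_uuu = 411.6, S_uud = 227.1, S_udd = 125.3, S_ddd = 69.12
Terminal payoffs (K − S): max(-254.6, 0) = 0, max(-70.07, 0) = 0, max(31.72, 0) = 31.72, max(87.88, 0) = 87.88
Node uu (S = 283.8): V_uu = e^(−0.03)·[0.3232·0.0000 + 0.6768·0.0000] = 0.0000
Node ud (S = 156.6): V_ud = e^(−0.03)·[0.3232·0.0000 + 0.6768·31.7200] = 20.8350
Node dd (S = 86.4): V_dd = e^(−0.03)·[0.3232·31.7200 + 0.6768·87.8800] = 67.6708
Node u (S = 195.8): V_u = e^(−0.03)·[0.3232·0.0000 + 0.6768·20.8350] = 13.6853
Node d (S = 108): V_d = e^(−0.03)·[0.3232·20.8350 + 0.6768·67.6708] = 50.9830
Node 0 (S = 135): V_0 = e^(−0.03)·[0.3232·13.6853 + 0.6768·50.9830] = 37.7795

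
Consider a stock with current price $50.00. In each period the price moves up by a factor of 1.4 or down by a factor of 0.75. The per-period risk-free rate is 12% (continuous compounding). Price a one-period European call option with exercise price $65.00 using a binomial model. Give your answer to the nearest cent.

Risk-neutral probability p = (e^0.12 − 0.75)/(1.4 − 0.75) = 0.3775/0.6500 = 0.5808
Terminal stock prices: S_u = 70, S_d = 37.5
Terminal payoffs (S − K): max(5, 0) = 5, max(-27.5, 0) = 0
Node 0 (S = 50): V_0 = e^(−0.12)·[0.5808·5.0000 + 0.4192·0.0000] = 2.5755

$2.58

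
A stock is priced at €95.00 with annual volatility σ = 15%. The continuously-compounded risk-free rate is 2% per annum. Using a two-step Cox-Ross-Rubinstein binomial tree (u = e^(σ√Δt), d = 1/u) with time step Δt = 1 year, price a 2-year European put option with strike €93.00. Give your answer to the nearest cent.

CRR parameters: u = e^(σ√Δt) = e^(0.15·√1) = 1.1618, d = 1/u = 0.8607
Per-period rate: rΔt = 0.02·1 = 0.02, so R = e^0.02 = 1.0202
Risk-neutral probability p = (e^0.02 − 0.8607)/(1.1618 − 0.8607) = 0.1595/0.3011 = 0.5297
Terminal stock prices: S_uu = 128.2, S_ud = 95, S_dd = 70.38
Terminal payoffs (K − S): max(-35.24, 0) = 0, max(-2, 0) = 0, max(22.62, 0) = 22.62
Node u (S = 110.4): V_u = e^(−0.02)·[0.5297·0.0000 + 0.4703·0.0000] = 0.0000
Node d (S = 81.77): V_d = e^(−0.02)·[0.5297·0.0000 + 0.4703·22.6223] = 10.4296
Node 0 (S = 95): V_0 = e^(−0.02)·[0.5297·0.0000 + 0.4703·10.4296] = 4.8083

€4.81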